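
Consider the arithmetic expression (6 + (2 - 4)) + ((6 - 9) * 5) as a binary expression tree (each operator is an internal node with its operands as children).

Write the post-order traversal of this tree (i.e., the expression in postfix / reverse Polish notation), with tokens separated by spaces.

6 2 4 - + 6 9 - 5 * +

Post-order on an expression tree gives postfix notation: for each operator, emit left operand, right operand, then the operator.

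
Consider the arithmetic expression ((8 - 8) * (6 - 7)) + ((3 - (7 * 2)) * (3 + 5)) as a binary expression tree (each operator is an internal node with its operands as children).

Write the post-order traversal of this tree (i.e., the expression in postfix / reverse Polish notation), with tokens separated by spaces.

8 8 - 6 7 - * 3 7 2 * - 3 5 + * +

Post-order on an expression tree gives postfix notation: for each operator, emit left operand, right operand, then the operator.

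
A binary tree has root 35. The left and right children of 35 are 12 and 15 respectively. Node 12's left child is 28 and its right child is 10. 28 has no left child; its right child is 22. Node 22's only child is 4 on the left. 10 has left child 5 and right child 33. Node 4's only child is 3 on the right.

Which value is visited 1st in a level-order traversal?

Level-order visits nodes level by level from the root, left to right within each level.
Level 0: 35
Level 1: 12, 15
Level 2: 28, 10
Level 3: 22, 5, 33
Level 4: 4
Level 5: 3
Full level-order sequence: 35, 12, 15, 28, 10, 22, 5, 33, 4, 3.

35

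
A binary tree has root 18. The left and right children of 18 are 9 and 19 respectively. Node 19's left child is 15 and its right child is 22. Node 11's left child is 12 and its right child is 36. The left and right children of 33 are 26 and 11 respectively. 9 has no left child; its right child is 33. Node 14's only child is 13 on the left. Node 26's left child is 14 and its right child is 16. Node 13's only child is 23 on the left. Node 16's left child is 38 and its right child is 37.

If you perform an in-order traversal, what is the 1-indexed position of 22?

16

In-order visits the left subtree, then the node, then the right subtree.
At 18: go left to 9.
  At 9: no left child.
  Visit 9.
  At 9: go right to 33.
    At 33: go left to 26.
      At 26: go left to 14.
        At 14: go left to 13.
          At 13: go left to 23.
            23 is a leaf — visit 23.
          Visit 13.
          At 13: no right child.
        Visit 14.
        At 14: no right child.
      Visit 26.
      At 26: go right to 16.
        At 16: go left to 38.
          38 is a leaf — visit 38.
        Visit 16.
        At 16: go right to 37.
          37 is a leaf — visit 37.
    Visit 33.
    At 33: go right to 11.
      At 11: go left to 12.
        12 is a leaf — visit 12.
      Visit 11.
      At 11: go right to 36.
        36 is a leaf — visit 36.
Visit 18.
At 18: go right to 19.
  At 19: go left to 15.
    15 is a leaf — visit 15.
  Visit 19.
  At 19: go right to 22.
    22 is a leaf — visit 22.
Full in-order sequence: 9, 23, 13, 14, 26, 38, 16, 37, 33, 12, 11, 36, 18, 15, 19, 22.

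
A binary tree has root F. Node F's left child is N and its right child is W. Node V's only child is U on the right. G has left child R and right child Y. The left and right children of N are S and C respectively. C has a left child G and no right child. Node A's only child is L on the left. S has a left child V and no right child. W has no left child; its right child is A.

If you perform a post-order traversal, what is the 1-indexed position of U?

1

Post-order visits the left subtree, then the right subtree, then the node.
At F: go left to N.
  At N: go left to S.
    At S: go left to V.
      At V: no left child.
      At V: go right to U.
        U is a leaf — visit U.
      Visit V.
    At S: no right child.
    Visit S.
  At N: go right to C.
    At C: go left to G.
      At G: go left to R.
        R is a leaf — visit R.
      At G: go right to Y.
        Y is a leaf — visit Y.
      Visit G.
    At C: no right child.
    Visit C.
  Visit N.
At F: go right to W.
  At W: no left child.
  At W: go right to A.
    At A: go left to L.
      L is a leaf — visit L.
    At A: no right child.
    Visit A.
  Visit W.
Visit F.
Full post-order sequence: U, V, S, R, Y, G, C, N, L, A, W, F.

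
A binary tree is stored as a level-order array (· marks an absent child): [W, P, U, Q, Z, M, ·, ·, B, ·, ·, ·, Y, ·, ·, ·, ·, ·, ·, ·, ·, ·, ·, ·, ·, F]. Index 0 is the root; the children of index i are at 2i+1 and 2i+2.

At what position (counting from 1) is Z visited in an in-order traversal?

In-order visits the left subtree, then the node, then the right subtree.
At W: go left to P.
  At P: go left to Q.
    At Q: no left child.
    Visit Q.
    At Q: go right to B.
      B is a leaf — visit B.
  Visit P.
  At P: go right to Z.
    Z is a leaf — visit Z.
Visit W.
At W: go right to U.
  At U: go left to M.
    At M: no left child.
    Visit M.
    At M: go right to Y.
      At Y: go left to F.
        F is a leaf — visit F.
      Visit Y.
      At Y: no right child.
  Visit U.
  At U: no right child.
Full in-order sequence: Q, B, P, Z, W, M, F, Y, U.

4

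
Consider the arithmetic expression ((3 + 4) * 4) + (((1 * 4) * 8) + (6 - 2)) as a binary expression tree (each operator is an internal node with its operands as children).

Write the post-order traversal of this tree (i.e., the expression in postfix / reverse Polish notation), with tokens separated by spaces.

3 4 + 4 * 1 4 * 8 * 6 2 - + +

Post-order on an expression tree gives postfix notation: for each operator, emit left operand, right operand, then the operator.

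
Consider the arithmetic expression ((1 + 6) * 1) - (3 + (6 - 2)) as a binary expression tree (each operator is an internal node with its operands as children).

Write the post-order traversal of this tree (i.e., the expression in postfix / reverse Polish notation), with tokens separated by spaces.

1 6 + 1 * 3 6 2 - + -

Post-order on an expression tree gives postfix notation: for each operator, emit left operand, right operand, then the operator.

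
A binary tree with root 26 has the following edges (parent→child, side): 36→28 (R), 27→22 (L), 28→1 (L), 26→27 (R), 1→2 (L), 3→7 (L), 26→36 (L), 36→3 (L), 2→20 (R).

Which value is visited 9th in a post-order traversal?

Post-order visits the left subtree, then the right subtree, then the node.
At 26: go left to 36.
  At 36: go left to 3.
    At 3: go left to 7.
      7 is a leaf — visit 7.
    At 3: no right child.
    Visit 3.
  At 36: go right to 28.
    At 28: go left to 1.
      At 1: go left to 2.
        At 2: no left child.
        At 2: go right to 20.
          20 is a leaf — visit 20.
        Visit 2.
      At 1: no right child.
      Visit 1.
    At 28: no right child.
    Visit 28.
  Visit 36.
At 26: go right to 27.
  At 27: go left to 22.
    22 is a leaf — visit 22.
  At 27: no right child.
  Visit 27.
Visit 26.
Full post-order sequence: 7, 3, 20, 2, 1, 28, 36, 22, 27, 26.

27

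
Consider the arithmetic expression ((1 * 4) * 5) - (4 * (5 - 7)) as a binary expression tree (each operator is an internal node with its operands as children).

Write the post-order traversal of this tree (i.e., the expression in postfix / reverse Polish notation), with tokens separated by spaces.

Post-order on an expression tree gives postfix notation: for each operator, emit left operand, right operand, then the operator.

1 4 * 5 * 4 5 7 - * -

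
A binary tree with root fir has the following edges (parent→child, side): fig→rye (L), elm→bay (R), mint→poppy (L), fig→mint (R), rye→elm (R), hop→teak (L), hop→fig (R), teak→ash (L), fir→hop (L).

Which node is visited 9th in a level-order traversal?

poppy

Level-order visits nodes level by level from the root, left to right within each level.
Level 0: fir
Level 1: hop
Level 2: teak, fig
Level 3: ash, rye, mint
Level 4: elm, poppy
Level 5: bay
Full level-order sequence: fir, hop, teak, fig, ash, rye, mint, elm, poppy, bay.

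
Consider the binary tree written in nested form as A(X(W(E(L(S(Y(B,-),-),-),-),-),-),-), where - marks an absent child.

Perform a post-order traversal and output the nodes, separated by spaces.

B Y S L E W X A

Post-order visits the left subtree, then the right subtree, then the node.
At A: go left to X.
  At X: go left to W.
    At W: go left to E.
      At E: go left to L.
        At L: go left to S.
          At S: go left to Y.
            At Y: go left to B.
              B is a leaf — visit B.
            At Y: no right child.
            Visit Y.
          At S: no right child.
          Visit S.
        At L: no right child.
        Visit L.
      At E: no right child.
      Visit E.
    At W: no right child.
    Visit W.
  At X: no right child.
  Visit X.
At A: no right child.
Visit A.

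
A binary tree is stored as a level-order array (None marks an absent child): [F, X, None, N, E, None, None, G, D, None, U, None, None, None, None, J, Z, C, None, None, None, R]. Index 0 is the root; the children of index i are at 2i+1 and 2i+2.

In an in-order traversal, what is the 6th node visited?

D

In-order visits the left subtree, then the node, then the right subtree.
At F: go left to X.
  At X: go left to N.
    At N: go left to G.
      At G: go left to J.
        J is a leaf — visit J.
      Visit G.
      At G: go right to Z.
        Z is a leaf — visit Z.
    Visit N.
    At N: go right to D.
      At D: go left to C.
        C is a leaf — visit C.
      Visit D.
      At D: no right child.
  Visit X.
  At X: go right to E.
    At E: no left child.
    Visit E.
    At E: go right to U.
      At U: go left to R.
        R is a leaf — visit R.
      Visit U.
      At U: no right child.
Visit F.
At F: no right child.
Full in-order sequence: J, G, Z, N, C, D, X, E, R, U, F.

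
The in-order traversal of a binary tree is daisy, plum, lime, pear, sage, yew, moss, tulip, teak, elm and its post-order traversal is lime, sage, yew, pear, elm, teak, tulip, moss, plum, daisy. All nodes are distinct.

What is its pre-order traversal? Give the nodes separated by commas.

daisy, plum, moss, pear, lime, yew, sage, tulip, teak, elm

The last element of post-order is the root; it splits in-order into left and right subtrees.
Root daisy: left subtree has 0 nodes { }, right has 9 {plum, lime, pear, sage, yew, moss, tulip, teak, elm}.
  Root plum: left subtree has 0 nodes { }, right has 8 {lime, pear, sage, yew, moss, tulip, teak, elm}.
    Root moss: left subtree has 4 nodes {lime, pear, sage, yew}, right has 3 {tulip, teak, elm}.
      Root pear: left subtree has 1 node {lime}, right has 2 {sage, yew}.
        Root yew: left subtree has 1 node {sage}, right has 0 { }.
      Root tulip: left subtree has 0 nodes { }, right has 2 {teak, elm}.
        Root teak: left subtree has 0 nodes { }, right has 1 {elm}.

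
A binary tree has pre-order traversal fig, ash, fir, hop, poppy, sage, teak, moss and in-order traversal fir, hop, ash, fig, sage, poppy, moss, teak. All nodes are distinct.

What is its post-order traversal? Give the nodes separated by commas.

hop, fir, ash, sage, moss, teak, poppy, fig

The first element of pre-order is the root; it splits in-order into left and right subtrees.
Root fig: left subtree has 3 nodes {fir, hop, ash}, right has 4 {sage, poppy, moss, teak}.
  Root ash: left subtree has 2 nodes {fir, hop}, right has 0 { }.
    Root fir: left subtree has 0 nodes { }, right has 1 {hop}.
  Root poppy: left subtree has 1 node {sage}, right has 2 {moss, teak}.
    Root teak: left subtree has 1 node {moss}, right has 0 { }.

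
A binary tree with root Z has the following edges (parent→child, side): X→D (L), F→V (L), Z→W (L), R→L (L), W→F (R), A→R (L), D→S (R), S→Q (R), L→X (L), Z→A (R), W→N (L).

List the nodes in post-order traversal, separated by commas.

N, V, F, W, Q, S, D, X, L, R, A, Z

Post-order visits the left subtree, then the right subtree, then the node.
At Z: go left to W.
  At W: go left to N.
    N is a leaf — visit N.
  At W: go right to F.
    At F: go left to V.
      V is a leaf — visit V.
    At F: no right child.
    Visit F.
  Visit W.
At Z: go right to A.
  At A: go left to R.
    At R: go left to L.
      At L: go left to X.
        At X: go left to D.
          At D: no left child.
          At D: go right to S.
            At S: no left child.
            At S: go right to Q.
              Q is a leaf — visit Q.
            Visit S.
          Visit D.
        At X: no right child.
        Visit X.
      At L: no right child.
      Visit L.
    At R: no right child.
    Visit R.
  At A: no right child.
  Visit A.
Visit Z.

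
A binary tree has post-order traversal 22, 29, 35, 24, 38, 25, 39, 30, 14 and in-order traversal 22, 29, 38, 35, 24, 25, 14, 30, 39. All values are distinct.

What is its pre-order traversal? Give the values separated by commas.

14, 25, 38, 29, 22, 24, 35, 30, 39

The last element of post-order is the root; it splits in-order into left and right subtrees.
Root 14: left subtree has 6 nodes {22, 29, 38, 35, 24, 25}, right has 2 {30, 39}.
  Root 25: left subtree has 5 nodes {22, 29, 38, 35, 24}, right has 0 { }.
    Root 38: left subtree has 2 nodes {22, 29}, right has 2 {35, 24}.
      Root 29: left subtree has 1 node {22}, right has 0 { }.
      Root 24: left subtree has 1 node {35}, right has 0 { }.
  Root 30: left subtree has 0 nodes { }, right has 1 {39}.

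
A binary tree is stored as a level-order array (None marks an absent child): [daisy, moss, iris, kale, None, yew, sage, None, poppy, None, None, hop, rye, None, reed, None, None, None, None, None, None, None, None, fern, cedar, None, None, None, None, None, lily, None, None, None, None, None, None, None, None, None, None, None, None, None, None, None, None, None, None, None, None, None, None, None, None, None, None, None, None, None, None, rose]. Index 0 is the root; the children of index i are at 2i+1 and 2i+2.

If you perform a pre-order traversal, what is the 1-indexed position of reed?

12

Pre-order visits the node, then its left subtree, then its right subtree.
Visit daisy.
At daisy: go left to moss.
  Visit moss.
  At moss: go left to kale.
    Visit kale.
    At kale: no left child.
    At kale: go right to poppy.
      poppy is a leaf — visit poppy.
  At moss: no right child.
At daisy: go right to iris.
  Visit iris.
  At iris: go left to yew.
    Visit yew.
    At yew: go left to hop.
      Visit hop.
      At hop: go left to fern.
        fern is a leaf — visit fern.
      At hop: go right to cedar.
        cedar is a leaf — visit cedar.
    At yew: go right to rye.
      rye is a leaf — visit rye.
  At iris: go right to sage.
    Visit sage.
    At sage: no left child.
    At sage: go right to reed.
      Visit reed.
      At reed: no left child.
      At reed: go right to lily.
        Visit lily.
        At lily: go left to rose.
          rose is a leaf — visit rose.
        At lily: no right child.
Full pre-order sequence: daisy, moss, kale, poppy, iris, yew, hop, fern, cedar, rye, sage, reed, lily, rose.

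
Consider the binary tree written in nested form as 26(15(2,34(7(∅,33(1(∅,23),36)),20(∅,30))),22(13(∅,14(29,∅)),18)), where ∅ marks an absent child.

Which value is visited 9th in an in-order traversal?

20

In-order visits the left subtree, then the node, then the right subtree.
At 26: go left to 15.
  At 15: go left to 2.
    2 is a leaf — visit 2.
  Visit 15.
  At 15: go right to 34.
    At 34: go left to 7.
      At 7: no left child.
      Visit 7.
      At 7: go right to 33.
        At 33: go left to 1.
          At 1: no left child.
          Visit 1.
          At 1: go right to 23.
            23 is a leaf — visit 23.
        Visit 33.
        At 33: go right to 36.
          36 is a leaf — visit 36.
    Visit 34.
    At 34: go right to 20.
      At 20: no left child.
      Visit 20.
      At 20: go right to 30.
        30 is a leaf — visit 30.
Visit 26.
At 26: go right to 22.
  At 22: go left to 13.
    At 13: no left child.
    Visit 13.
    At 13: go right to 14.
      At 14: go left to 29.
        29 is a leaf — visit 29.
      Visit 14.
      At 14: no right child.
  Visit 22.
  At 22: go right to 18.
    18 is a leaf — visit 18.
Full in-order sequence: 2, 15, 7, 1, 23, 33, 36, 34, 20, 30, 26, 13, 29, 14, 22, 18.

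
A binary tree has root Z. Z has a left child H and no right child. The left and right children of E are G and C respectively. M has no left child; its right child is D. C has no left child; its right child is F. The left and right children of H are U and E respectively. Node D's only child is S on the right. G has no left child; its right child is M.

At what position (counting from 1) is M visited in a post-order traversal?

4

Post-order visits the left subtree, then the right subtree, then the node.
At Z: go left to H.
  At H: go left to U.
    U is a leaf — visit U.
  At H: go right to E.
    At E: go left to G.
      At G: no left child.
      At G: go right to M.
        At M: no left child.
        At M: go right to D.
          At D: no left child.
          At D: go right to S.
            S is a leaf — visit S.
          Visit D.
        Visit M.
      Visit G.
    At E: go right to C.
      At C: no left child.
      At C: go right to F.
        F is a leaf — visit F.
      Visit C.
    Visit E.
  Visit H.
At Z: no right child.
Visit Z.
Full post-order sequence: U, S, D, M, G, F, C, E, H, Z.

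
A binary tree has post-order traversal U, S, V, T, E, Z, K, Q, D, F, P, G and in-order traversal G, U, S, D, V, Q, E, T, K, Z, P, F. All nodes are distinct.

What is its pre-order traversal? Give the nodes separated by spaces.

G P D S U Q V K E T Z F

The last element of post-order is the root; it splits in-order into left and right subtrees.
Root G: left subtree has 0 nodes { }, right has 11 {U, S, D, V, Q, E, T, K, Z, P, F}.
  Root P: left subtree has 9 nodes {U, S, D, V, Q, E, T, K, Z}, right has 1 {F}.
    Root D: left subtree has 2 nodes {U, S}, right has 6 {V, Q, E, T, K, Z}.
      Root S: left subtree has 1 node {U}, right has 0 { }.
      Root Q: left subtree has 1 node {V}, right has 4 {E, T, K, Z}.
        Root K: left subtree has 2 nodes {E, T}, right has 1 {Z}.
          Root E: left subtree has 0 nodes { }, right has 1 {T}.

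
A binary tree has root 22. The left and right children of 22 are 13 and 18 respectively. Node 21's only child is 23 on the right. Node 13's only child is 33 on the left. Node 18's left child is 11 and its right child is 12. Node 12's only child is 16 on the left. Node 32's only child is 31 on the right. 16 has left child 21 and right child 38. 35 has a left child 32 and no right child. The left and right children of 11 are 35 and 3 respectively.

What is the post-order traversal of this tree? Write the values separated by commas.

33, 13, 31, 32, 35, 3, 11, 23, 21, 38, 16, 12, 18, 22

Post-order visits the left subtree, then the right subtree, then the node.
At 22: go left to 13.
  At 13: go left to 33.
    33 is a leaf — visit 33.
  At 13: no right child.
  Visit 13.
At 22: go right to 18.
  At 18: go left to 11.
    At 11: go left to 35.
      At 35: go left to 32.
        At 32: no left child.
        At 32: go right to 31.
          31 is a leaf — visit 31.
        Visit 32.
      At 35: no right child.
      Visit 35.
    At 11: go right to 3.
      3 is a leaf — visit 3.
    Visit 11.
  At 18: go right to 12.
    At 12: go left to 16.
      At 16: go left to 21.
        At 21: no left child.
        At 21: go right to 23.
          23 is a leaf — visit 23.
        Visit 21.
      At 16: go right to 38.
        38 is a leaf — visit 38.
      Visit 16.
    At 12: no right child.
    Visit 12.
  Visit 18.
Visit 22.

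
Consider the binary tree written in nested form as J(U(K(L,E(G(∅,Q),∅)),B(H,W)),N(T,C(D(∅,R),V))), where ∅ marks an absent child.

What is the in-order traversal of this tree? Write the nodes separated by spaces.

L K G Q E U H B W J T N D R C V

In-order visits the left subtree, then the node, then the right subtree.
At J: go left to U.
  At U: go left to K.
    At K: go left to L.
      L is a leaf — visit L.
    Visit K.
    At K: go right to E.
      At E: go left to G.
        At G: no left child.
        Visit G.
        At G: go right to Q.
          Q is a leaf — visit Q.
      Visit E.
      At E: no right child.
  Visit U.
  At U: go right to B.
    At B: go left to H.
      H is a leaf — visit H.
    Visit B.
    At B: go right to W.
      W is a leaf — visit W.
Visit J.
At J: go right to N.
  At N: go left to T.
    T is a leaf — visit T.
  Visit N.
  At N: go right to C.
    At C: go left to D.
      At D: no left child.
      Visit D.
      At D: go right to R.
        R is a leaf — visit R.
    Visit C.
    At C: go right to V.
      V is a leaf — visit V.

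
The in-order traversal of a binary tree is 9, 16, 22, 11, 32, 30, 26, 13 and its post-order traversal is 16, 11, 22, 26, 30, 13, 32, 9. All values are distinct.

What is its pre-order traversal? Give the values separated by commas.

9, 32, 22, 16, 11, 13, 30, 26

The last element of post-order is the root; it splits in-order into left and right subtrees.
Root 9: left subtree has 0 nodes { }, right has 7 {16, 22, 11, 32, 30, 26, 13}.
  Root 32: left subtree has 3 nodes {16, 22, 11}, right has 3 {30, 26, 13}.
    Root 22: left subtree has 1 node {16}, right has 1 {11}.
    Root 13: left subtree has 2 nodes {30, 26}, right has 0 { }.
      Root 30: left subtree has 0 nodes { }, right has 1 {26}.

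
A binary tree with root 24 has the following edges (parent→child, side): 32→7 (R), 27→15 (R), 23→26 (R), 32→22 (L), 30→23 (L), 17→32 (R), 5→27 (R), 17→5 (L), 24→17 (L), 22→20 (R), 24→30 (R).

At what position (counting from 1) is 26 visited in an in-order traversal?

In-order visits the left subtree, then the node, then the right subtree.
At 24: go left to 17.
  At 17: go left to 5.
    At 5: no left child.
    Visit 5.
    At 5: go right to 27.
      At 27: no left child.
      Visit 27.
      At 27: go right to 15.
        15 is a leaf — visit 15.
  Visit 17.
  At 17: go right to 32.
    At 32: go left to 22.
      At 22: no left child.
      Visit 22.
      At 22: go right to 20.
        20 is a leaf — visit 20.
    Visit 32.
    At 32: go right to 7.
      7 is a leaf — visit 7.
Visit 24.
At 24: go right to 30.
  At 30: go left to 23.
    At 23: no left child.
    Visit 23.
    At 23: go right to 26.
      26 is a leaf — visit 26.
  Visit 30.
  At 30: no right child.
Full in-order sequence: 5, 27, 15, 17, 22, 20, 32, 7, 24, 23, 26, 30.

11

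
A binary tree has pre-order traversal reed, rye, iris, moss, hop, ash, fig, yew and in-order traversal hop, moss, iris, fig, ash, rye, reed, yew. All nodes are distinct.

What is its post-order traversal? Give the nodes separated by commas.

The first element of pre-order is the root; it splits in-order into left and right subtrees.
Root reed: left subtree has 6 nodes {hop, moss, iris, fig, ash, rye}, right has 1 {yew}.
  Root rye: left subtree has 5 nodes {hop, moss, iris, fig, ash}, right has 0 { }.
    Root iris: left subtree has 2 nodes {hop, moss}, right has 2 {fig, ash}.
      Root moss: left subtree has 1 node {hop}, right has 0 { }.
      Root ash: left subtree has 1 node {fig}, right has 0 { }.

hop, moss, fig, ash, iris, rye, yew, reed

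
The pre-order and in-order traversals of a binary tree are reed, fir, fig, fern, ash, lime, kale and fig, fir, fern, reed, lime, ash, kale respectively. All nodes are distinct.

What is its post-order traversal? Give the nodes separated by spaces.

fig fern fir lime kale ash reed

The first element of pre-order is the root; it splits in-order into left and right subtrees.
Root reed: left subtree has 3 nodes {fig, fir, fern}, right has 3 {lime, ash, kale}.
  Root fir: left subtree has 1 node {fig}, right has 1 {fern}.
  Root ash: left subtree has 1 node {lime}, right has 1 {kale}.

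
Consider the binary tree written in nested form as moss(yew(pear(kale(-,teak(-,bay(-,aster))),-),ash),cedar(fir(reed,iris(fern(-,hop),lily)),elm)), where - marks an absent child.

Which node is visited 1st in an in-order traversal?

In-order visits the left subtree, then the node, then the right subtree.
At moss: go left to yew.
  At yew: go left to pear.
    At pear: go left to kale.
      At kale: no left child.
      Visit kale.
      At kale: go right to teak.
        At teak: no left child.
        Visit teak.
        At teak: go right to bay.
          At bay: no left child.
          Visit bay.
          At bay: go right to aster.
            aster is a leaf — visit aster.
    Visit pear.
    At pear: no right child.
  Visit yew.
  At yew: go right to ash.
    ash is a leaf — visit ash.
Visit moss.
At moss: go right to cedar.
  At cedar: go left to fir.
    At fir: go left to reed.
      reed is a leaf — visit reed.
    Visit fir.
    At fir: go right to iris.
      At iris: go left to fern.
        At fern: no left child.
        Visit fern.
        At fern: go right to hop.
          hop is a leaf — visit hop.
      Visit iris.
      At iris: go right to lily.
        lily is a leaf — visit lily.
  Visit cedar.
  At cedar: go right to elm.
    elm is a leaf — visit elm.
Full in-order sequence: kale, teak, bay, aster, pear, yew, ash, moss, reed, fir, fern, hop, iris, lily, cedar, elm.

kale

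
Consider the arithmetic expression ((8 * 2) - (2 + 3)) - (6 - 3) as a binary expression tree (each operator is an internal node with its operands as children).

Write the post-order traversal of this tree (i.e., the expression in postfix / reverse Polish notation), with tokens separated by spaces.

8 2 * 2 3 + - 6 3 - -

Post-order on an expression tree gives postfix notation: for each operator, emit left operand, right operand, then the operator.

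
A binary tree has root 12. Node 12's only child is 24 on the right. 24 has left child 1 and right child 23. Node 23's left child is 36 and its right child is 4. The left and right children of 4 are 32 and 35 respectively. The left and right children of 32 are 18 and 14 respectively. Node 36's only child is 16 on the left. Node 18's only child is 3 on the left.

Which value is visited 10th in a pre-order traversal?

Pre-order visits the node, then its left subtree, then its right subtree.
Visit 12.
At 12: no left child.
At 12: go right to 24.
  Visit 24.
  At 24: go left to 1.
    1 is a leaf — visit 1.
  At 24: go right to 23.
    Visit 23.
    At 23: go left to 36.
      Visit 36.
      At 36: go left to 16.
        16 is a leaf — visit 16.
      At 36: no right child.
    At 23: go right to 4.
      Visit 4.
      At 4: go left to 32.
        Visit 32.
        At 32: go left to 18.
          Visit 18.
          At 18: go left to 3.
            3 is a leaf — visit 3.
          At 18: no right child.
        At 32: go right to 14.
          14 is a leaf — visit 14.
      At 4: go right to 35.
        35 is a leaf — visit 35.
Full pre-order sequence: 12, 24, 1, 23, 36, 16, 4, 32, 18, 3, 14, 35.

3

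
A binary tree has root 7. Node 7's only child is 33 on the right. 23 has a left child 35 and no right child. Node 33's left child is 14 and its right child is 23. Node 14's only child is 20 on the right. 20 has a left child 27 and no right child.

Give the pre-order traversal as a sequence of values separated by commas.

7, 33, 14, 20, 27, 23, 35

Pre-order visits the node, then its left subtree, then its right subtree.
Visit 7.
At 7: no left child.
At 7: go right to 33.
  Visit 33.
  At 33: go left to 14.
    Visit 14.
    At 14: no left child.
    At 14: go right to 20.
      Visit 20.
      At 20: go left to 27.
        27 is a leaf — visit 27.
      At 20: no right child.
  At 33: go right to 23.
    Visit 23.
    At 23: go left to 35.
      35 is a leaf — visit 35.
    At 23: no right child.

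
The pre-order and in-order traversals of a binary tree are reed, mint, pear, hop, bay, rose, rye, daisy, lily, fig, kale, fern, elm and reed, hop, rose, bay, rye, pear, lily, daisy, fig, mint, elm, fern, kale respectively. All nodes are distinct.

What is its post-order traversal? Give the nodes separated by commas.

rose, rye, bay, hop, lily, fig, daisy, pear, elm, fern, kale, mint, reed

The first element of pre-order is the root; it splits in-order into left and right subtrees.
Root reed: left subtree has 0 nodes { }, right has 12 {hop, rose, bay, rye, pear, lily, daisy, fig, mint, elm, fern, kale}.
  Root mint: left subtree has 8 nodes {hop, rose, bay, rye, pear, lily, daisy, fig}, right has 3 {elm, fern, kale}.
    Root pear: left subtree has 4 nodes {hop, rose, bay, rye}, right has 3 {lily, daisy, fig}.
      Root hop: left subtree has 0 nodes { }, right has 3 {rose, bay, rye}.
        Root bay: left subtree has 1 node {rose}, right has 1 {rye}.
      Root daisy: left subtree has 1 node {lily}, right has 1 {fig}.
    Root kale: left subtree has 2 nodes {elm, fern}, right has 0 { }.
      Root fern: left subtree has 1 node {elm}, right has 0 { }.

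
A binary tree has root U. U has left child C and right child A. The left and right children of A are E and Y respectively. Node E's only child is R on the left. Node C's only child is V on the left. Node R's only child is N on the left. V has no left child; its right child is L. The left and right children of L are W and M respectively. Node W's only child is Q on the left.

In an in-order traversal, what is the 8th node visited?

In-order visits the left subtree, then the node, then the right subtree.
At U: go left to C.
  At C: go left to V.
    At V: no left child.
    Visit V.
    At V: go right to L.
      At L: go left to W.
        At W: go left to Q.
          Q is a leaf — visit Q.
        Visit W.
        At W: no right child.
      Visit L.
      At L: go right to M.
        M is a leaf — visit M.
  Visit C.
  At C: no right child.
Visit U.
At U: go right to A.
  At A: go left to E.
    At E: go left to R.
      At R: go left to N.
        N is a leaf — visit N.
      Visit R.
      At R: no right child.
    Visit E.
    At E: no right child.
  Visit A.
  At A: go right to Y.
    Y is a leaf — visit Y.
Full in-order sequence: V, Q, W, L, M, C, U, N, R, E, A, Y.

N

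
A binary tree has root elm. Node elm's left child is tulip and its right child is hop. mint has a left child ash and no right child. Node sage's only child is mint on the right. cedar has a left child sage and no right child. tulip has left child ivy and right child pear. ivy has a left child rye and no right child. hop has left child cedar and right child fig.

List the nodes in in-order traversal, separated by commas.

In-order visits the left subtree, then the node, then the right subtree.
At elm: go left to tulip.
  At tulip: go left to ivy.
    At ivy: go left to rye.
      rye is a leaf — visit rye.
    Visit ivy.
    At ivy: no right child.
  Visit tulip.
  At tulip: go right to pear.
    pear is a leaf — visit pear.
Visit elm.
At elm: go right to hop.
  At hop: go left to cedar.
    At cedar: go left to sage.
      At sage: no left child.
      Visit sage.
      At sage: go right to mint.
        At mint: go left to ash.
          ash is a leaf — visit ash.
        Visit mint.
        At mint: no right child.
    Visit cedar.
    At cedar: no right child.
  Visit hop.
  At hop: go right to fig.
    fig is a leaf — visit fig.

rye, ivy, tulip, pear, elm, sage, ash, mint, cedar, hop, fig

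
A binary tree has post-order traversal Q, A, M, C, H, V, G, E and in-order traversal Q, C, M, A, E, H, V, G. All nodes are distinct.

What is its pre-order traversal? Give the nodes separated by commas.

E, C, Q, M, A, G, V, H

The last element of post-order is the root; it splits in-order into left and right subtrees.
Root E: left subtree has 4 nodes {Q, C, M, A}, right has 3 {H, V, G}.
  Root C: left subtree has 1 node {Q}, right has 2 {M, A}.
    Root M: left subtree has 0 nodes { }, right has 1 {A}.
  Root G: left subtree has 2 nodes {H, V}, right has 0 { }.
    Root V: left subtree has 1 node {H}, right has 0 { }.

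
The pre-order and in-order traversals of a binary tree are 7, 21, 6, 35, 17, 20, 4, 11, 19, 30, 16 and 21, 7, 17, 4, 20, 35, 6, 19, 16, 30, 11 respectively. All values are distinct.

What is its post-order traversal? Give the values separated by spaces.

The first element of pre-order is the root; it splits in-order into left and right subtrees.
Root 7: left subtree has 1 node {21}, right has 9 {17, 4, 20, 35, 6, 19, 16, 30, 11}.
  Root 6: left subtree has 4 nodes {17, 4, 20, 35}, right has 4 {19, 16, 30, 11}.
    Root 35: left subtree has 3 nodes {17, 4, 20}, right has 0 { }.
      Root 17: left subtree has 0 nodes { }, right has 2 {4, 20}.
        Root 20: left subtree has 1 node {4}, right has 0 { }.
    Root 11: left subtree has 3 nodes {19, 16, 30}, right has 0 { }.
      Root 19: left subtree has 0 nodes { }, right has 2 {16, 30}.
        Root 30: left subtree has 1 node {16}, right has 0 { }.

21 4 20 17 35 16 30 19 11 6 7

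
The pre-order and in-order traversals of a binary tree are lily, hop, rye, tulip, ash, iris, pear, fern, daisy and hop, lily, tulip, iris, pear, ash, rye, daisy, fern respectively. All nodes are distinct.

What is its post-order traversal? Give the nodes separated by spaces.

hop pear iris ash tulip daisy fern rye lily

The first element of pre-order is the root; it splits in-order into left and right subtrees.
Root lily: left subtree has 1 node {hop}, right has 7 {tulip, iris, pear, ash, rye, daisy, fern}.
  Root rye: left subtree has 4 nodes {tulip, iris, pear, ash}, right has 2 {daisy, fern}.
    Root tulip: left subtree has 0 nodes { }, right has 3 {iris, pear, ash}.
      Root ash: left subtree has 2 nodes {iris, pear}, right has 0 { }.
        Root iris: left subtree has 0 nodes { }, right has 1 {pear}.
    Root fern: left subtree has 1 node {daisy}, right has 0 { }.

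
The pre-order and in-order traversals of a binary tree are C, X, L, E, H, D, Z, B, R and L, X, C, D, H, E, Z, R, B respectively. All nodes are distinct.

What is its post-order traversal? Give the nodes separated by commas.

L, X, D, H, R, B, Z, E, C

The first element of pre-order is the root; it splits in-order into left and right subtrees.
Root C: left subtree has 2 nodes {L, X}, right has 6 {D, H, E, Z, R, B}.
  Root X: left subtree has 1 node {L}, right has 0 { }.
  Root E: left subtree has 2 nodes {D, H}, right has 3 {Z, R, B}.
    Root H: left subtree has 1 node {D}, right has 0 { }.
    Root Z: left subtree has 0 nodes { }, right has 2 {R, B}.
      Root B: left subtree has 1 node {R}, right has 0 { }.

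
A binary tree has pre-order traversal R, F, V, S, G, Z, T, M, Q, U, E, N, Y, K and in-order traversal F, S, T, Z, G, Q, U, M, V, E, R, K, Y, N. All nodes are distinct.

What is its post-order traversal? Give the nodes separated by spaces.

The first element of pre-order is the root; it splits in-order into left and right subtrees.
Root R: left subtree has 10 nodes {F, S, T, Z, G, Q, U, M, V, E}, right has 3 {K, Y, N}.
  Root F: left subtree has 0 nodes { }, right has 9 {S, T, Z, G, Q, U, M, V, E}.
    Root V: left subtree has 7 nodes {S, T, Z, G, Q, U, M}, right has 1 {E}.
      Root S: left subtree has 0 nodes { }, right has 6 {T, Z, G, Q, U, M}.
        Root G: left subtree has 2 nodes {T, Z}, right has 3 {Q, U, M}.
          Root Z: left subtree has 1 node {T}, right has 0 { }.
          Root M: left subtree has 2 nodes {Q, U}, right has 0 { }.
            Root Q: left subtree has 0 nodes { }, right has 1 {U}.
  Root N: left subtree has 2 nodes {K, Y}, right has 0 { }.
    Root Y: left subtree has 1 node {K}, right has 0 { }.

T Z U Q M G S E V F K Y N R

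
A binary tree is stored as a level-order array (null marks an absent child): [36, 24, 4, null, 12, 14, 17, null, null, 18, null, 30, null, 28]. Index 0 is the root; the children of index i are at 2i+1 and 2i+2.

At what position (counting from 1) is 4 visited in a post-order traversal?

8

Post-order visits the left subtree, then the right subtree, then the node.
At 36: go left to 24.
  At 24: no left child.
  At 24: go right to 12.
    At 12: go left to 18.
      18 is a leaf — visit 18.
    At 12: no right child.
    Visit 12.
  Visit 24.
At 36: go right to 4.
  At 4: go left to 14.
    At 14: go left to 30.
      30 is a leaf — visit 30.
    At 14: no right child.
    Visit 14.
  At 4: go right to 17.
    At 17: go left to 28.
      28 is a leaf — visit 28.
    At 17: no right child.
    Visit 17.
  Visit 4.
Visit 36.
Full post-order sequence: 18, 12, 24, 30, 14, 28, 17, 4, 36.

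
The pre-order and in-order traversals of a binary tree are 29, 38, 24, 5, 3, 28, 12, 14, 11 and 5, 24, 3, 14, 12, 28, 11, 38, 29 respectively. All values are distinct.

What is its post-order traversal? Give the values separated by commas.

5, 14, 12, 11, 28, 3, 24, 38, 29

The first element of pre-order is the root; it splits in-order into left and right subtrees.
Root 29: left subtree has 8 nodes {5, 24, 3, 14, 12, 28, 11, 38}, right has 0 { }.
  Root 38: left subtree has 7 nodes {5, 24, 3, 14, 12, 28, 11}, right has 0 { }.
    Root 24: left subtree has 1 node {5}, right has 5 {3, 14, 12, 28, 11}.
      Root 3: left subtree has 0 nodes { }, right has 4 {14, 12, 28, 11}.
        Root 28: left subtree has 2 nodes {14, 12}, right has 1 {11}.
          Root 12: left subtree has 1 node {14}, right has 0 { }.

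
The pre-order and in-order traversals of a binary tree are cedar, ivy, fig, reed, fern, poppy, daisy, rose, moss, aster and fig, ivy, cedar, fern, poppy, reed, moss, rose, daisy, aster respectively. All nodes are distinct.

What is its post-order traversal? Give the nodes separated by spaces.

fig ivy poppy fern moss rose aster daisy reed cedar

The first element of pre-order is the root; it splits in-order into left and right subtrees.
Root cedar: left subtree has 2 nodes {fig, ivy}, right has 7 {fern, poppy, reed, moss, rose, daisy, aster}.
  Root ivy: left subtree has 1 node {fig}, right has 0 { }.
  Root reed: left subtree has 2 nodes {fern, poppy}, right has 4 {moss, rose, daisy, aster}.
    Root fern: left subtree has 0 nodes { }, right has 1 {poppy}.
    Root daisy: left subtree has 2 nodes {moss, rose}, right has 1 {aster}.
      Root rose: left subtree has 1 node {moss}, right has 0 { }.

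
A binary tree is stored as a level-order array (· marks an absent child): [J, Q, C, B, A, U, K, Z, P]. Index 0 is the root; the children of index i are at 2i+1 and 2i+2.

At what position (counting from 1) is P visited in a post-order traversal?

2

Post-order visits the left subtree, then the right subtree, then the node.
At J: go left to Q.
  At Q: go left to B.
    At B: go left to Z.
      Z is a leaf — visit Z.
    At B: go right to P.
      P is a leaf — visit P.
    Visit B.
  At Q: go right to A.
    A is a leaf — visit A.
  Visit Q.
At J: go right to C.
  At C: go left to U.
    U is a leaf — visit U.
  At C: go right to K.
    K is a leaf — visit K.
  Visit C.
Visit J.
Full post-order sequence: Z, P, B, A, Q, U, K, C, J.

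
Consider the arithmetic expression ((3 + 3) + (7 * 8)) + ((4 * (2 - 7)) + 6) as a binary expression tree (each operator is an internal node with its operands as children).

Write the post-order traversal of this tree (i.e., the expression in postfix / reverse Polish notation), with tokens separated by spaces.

Post-order on an expression tree gives postfix notation: for each operator, emit left operand, right operand, then the operator.

3 3 + 7 8 * + 4 2 7 - * 6 + +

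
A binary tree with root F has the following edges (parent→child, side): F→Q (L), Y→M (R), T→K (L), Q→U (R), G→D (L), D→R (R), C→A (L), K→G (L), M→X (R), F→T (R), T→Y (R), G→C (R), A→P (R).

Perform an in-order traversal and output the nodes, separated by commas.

In-order visits the left subtree, then the node, then the right subtree.
At F: go left to Q.
  At Q: no left child.
  Visit Q.
  At Q: go right to U.
    U is a leaf — visit U.
Visit F.
At F: go right to T.
  At T: go left to K.
    At K: go left to G.
      At G: go left to D.
        At D: no left child.
        Visit D.
        At D: go right to R.
          R is a leaf — visit R.
      Visit G.
      At G: go right to C.
        At C: go left to A.
          At A: no left child.
          Visit A.
          At A: go right to P.
            P is a leaf — visit P.
        Visit C.
        At C: no right child.
    Visit K.
    At K: no right child.
  Visit T.
  At T: go right to Y.
    At Y: no left child.
    Visit Y.
    At Y: go right to M.
      At M: no left child.
      Visit M.
      At M: go right to X.
        X is a leaf — visit X.

Q, U, F, D, R, G, A, P, C, K, T, Y, M, X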